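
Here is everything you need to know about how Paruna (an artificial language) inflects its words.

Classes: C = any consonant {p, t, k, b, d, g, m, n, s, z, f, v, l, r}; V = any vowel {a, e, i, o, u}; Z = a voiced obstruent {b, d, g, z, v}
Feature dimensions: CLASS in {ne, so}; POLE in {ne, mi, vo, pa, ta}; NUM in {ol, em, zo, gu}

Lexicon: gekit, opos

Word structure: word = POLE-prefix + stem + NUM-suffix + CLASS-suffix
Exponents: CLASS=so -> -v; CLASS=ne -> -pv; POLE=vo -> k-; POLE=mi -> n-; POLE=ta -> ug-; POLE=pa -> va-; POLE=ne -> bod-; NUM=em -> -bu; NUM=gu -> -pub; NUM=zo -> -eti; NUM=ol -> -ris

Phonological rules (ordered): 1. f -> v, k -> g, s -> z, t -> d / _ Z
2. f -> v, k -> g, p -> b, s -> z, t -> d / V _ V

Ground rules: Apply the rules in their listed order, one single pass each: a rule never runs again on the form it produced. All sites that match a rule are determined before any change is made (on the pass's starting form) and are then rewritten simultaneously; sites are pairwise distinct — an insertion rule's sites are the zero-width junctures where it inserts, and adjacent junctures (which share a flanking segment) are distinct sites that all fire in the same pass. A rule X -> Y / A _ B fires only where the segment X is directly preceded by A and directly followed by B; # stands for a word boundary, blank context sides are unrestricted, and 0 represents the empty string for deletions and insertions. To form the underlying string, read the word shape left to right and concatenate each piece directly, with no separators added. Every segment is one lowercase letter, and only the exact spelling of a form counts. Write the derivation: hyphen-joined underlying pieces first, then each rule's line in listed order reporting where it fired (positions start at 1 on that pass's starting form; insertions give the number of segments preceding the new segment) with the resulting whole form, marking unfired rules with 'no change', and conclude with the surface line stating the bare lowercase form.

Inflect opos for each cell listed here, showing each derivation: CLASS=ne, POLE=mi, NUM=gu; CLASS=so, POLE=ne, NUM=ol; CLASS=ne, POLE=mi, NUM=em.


cell CLASS=ne, POLE=mi, NUM=gu:
underlying: n-opos-pub-pv
1. f -> v, k -> g, s -> z, t -> d / _ Z: no change
2. f -> v, k -> g, p -> b, s -> z, t -> d / V _ V: fires at position(s) 3: nobospubpv
surface: nobospubpv

cell CLASS=so, POLE=ne, NUM=ol:
underlying: bod-opos-ris-v
1. f -> v, k -> g, s -> z, t -> d / _ Z: fires at position(s) 10: bodoposrizv
2. f -> v, k -> g, p -> b, s -> z, t -> d / V _ V: fires at position(s) 5: bodobosrizv
surface: bodobosrizv

cell CLASS=ne, POLE=mi, NUM=em:
underlying: n-opos-bu-pv
1. f -> v, k -> g, s -> z, t -> d / _ Z: fires at position(s) 5: nopozbupv
2. f -> v, k -> g, p -> b, s -> z, t -> d / V _ V: fires at position(s) 3: nobozbupv
surface: nobozbupv


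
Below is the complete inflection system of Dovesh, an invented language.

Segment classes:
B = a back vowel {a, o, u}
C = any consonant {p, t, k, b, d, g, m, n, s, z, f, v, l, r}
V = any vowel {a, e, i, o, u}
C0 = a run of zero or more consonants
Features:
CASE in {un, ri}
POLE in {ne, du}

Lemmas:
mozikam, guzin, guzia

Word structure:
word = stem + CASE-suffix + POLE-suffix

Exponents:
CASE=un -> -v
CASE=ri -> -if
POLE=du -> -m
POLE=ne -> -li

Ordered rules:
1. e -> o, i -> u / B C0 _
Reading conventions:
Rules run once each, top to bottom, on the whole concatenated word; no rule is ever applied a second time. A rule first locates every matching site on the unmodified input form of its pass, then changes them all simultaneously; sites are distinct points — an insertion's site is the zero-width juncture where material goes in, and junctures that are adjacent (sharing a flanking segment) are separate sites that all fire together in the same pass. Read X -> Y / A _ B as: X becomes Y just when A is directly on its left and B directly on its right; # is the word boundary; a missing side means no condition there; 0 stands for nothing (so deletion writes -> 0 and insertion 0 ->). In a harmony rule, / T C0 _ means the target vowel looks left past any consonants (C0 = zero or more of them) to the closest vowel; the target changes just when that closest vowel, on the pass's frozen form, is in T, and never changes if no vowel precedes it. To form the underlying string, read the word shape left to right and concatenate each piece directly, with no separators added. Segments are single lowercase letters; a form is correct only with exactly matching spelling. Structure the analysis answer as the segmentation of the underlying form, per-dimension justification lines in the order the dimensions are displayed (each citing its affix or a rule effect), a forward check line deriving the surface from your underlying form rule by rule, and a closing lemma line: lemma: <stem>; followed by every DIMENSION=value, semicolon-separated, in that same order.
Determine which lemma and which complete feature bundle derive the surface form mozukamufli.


underlying: mozikam-if-li
CASE=ri - signalled by the affix -if
POLE=ne - signalled by the affix -li
check: mozikamifli -> mozukamufli
lemma: mozikam; CASE=ri; POLE=ne


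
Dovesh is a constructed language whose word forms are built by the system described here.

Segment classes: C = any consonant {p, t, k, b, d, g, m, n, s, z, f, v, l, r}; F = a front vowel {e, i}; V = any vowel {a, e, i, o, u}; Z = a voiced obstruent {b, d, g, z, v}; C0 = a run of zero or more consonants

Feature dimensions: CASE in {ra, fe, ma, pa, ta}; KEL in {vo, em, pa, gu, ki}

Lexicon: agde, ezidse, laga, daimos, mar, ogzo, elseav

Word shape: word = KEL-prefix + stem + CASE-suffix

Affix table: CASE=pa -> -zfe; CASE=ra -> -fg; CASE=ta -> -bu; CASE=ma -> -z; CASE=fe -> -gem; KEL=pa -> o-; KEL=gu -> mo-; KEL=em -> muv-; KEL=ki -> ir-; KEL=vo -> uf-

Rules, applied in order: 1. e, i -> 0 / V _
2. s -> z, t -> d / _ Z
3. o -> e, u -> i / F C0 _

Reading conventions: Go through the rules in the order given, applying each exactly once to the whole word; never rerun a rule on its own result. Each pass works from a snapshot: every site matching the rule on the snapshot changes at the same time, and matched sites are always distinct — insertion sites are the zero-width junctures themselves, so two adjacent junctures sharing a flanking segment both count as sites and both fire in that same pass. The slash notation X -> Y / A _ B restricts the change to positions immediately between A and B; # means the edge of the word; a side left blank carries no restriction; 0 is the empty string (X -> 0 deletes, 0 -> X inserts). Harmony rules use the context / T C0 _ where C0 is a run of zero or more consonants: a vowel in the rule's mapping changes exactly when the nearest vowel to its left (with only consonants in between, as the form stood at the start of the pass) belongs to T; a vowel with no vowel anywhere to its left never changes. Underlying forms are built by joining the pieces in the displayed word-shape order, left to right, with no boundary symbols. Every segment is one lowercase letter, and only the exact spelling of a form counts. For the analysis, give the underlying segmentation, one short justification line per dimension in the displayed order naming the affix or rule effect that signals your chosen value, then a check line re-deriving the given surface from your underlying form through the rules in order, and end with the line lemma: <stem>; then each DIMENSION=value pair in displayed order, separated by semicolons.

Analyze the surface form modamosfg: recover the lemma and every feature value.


underlying: mo-daimos-fg
CASE=ra - signalled by the affix -fg
KEL=gu - signalled by the affix mo-
check: modaimosfg -> modamosfg -> modamosfg -> modamosfg
lemma: daimos; CASE=ra; KEL=gu


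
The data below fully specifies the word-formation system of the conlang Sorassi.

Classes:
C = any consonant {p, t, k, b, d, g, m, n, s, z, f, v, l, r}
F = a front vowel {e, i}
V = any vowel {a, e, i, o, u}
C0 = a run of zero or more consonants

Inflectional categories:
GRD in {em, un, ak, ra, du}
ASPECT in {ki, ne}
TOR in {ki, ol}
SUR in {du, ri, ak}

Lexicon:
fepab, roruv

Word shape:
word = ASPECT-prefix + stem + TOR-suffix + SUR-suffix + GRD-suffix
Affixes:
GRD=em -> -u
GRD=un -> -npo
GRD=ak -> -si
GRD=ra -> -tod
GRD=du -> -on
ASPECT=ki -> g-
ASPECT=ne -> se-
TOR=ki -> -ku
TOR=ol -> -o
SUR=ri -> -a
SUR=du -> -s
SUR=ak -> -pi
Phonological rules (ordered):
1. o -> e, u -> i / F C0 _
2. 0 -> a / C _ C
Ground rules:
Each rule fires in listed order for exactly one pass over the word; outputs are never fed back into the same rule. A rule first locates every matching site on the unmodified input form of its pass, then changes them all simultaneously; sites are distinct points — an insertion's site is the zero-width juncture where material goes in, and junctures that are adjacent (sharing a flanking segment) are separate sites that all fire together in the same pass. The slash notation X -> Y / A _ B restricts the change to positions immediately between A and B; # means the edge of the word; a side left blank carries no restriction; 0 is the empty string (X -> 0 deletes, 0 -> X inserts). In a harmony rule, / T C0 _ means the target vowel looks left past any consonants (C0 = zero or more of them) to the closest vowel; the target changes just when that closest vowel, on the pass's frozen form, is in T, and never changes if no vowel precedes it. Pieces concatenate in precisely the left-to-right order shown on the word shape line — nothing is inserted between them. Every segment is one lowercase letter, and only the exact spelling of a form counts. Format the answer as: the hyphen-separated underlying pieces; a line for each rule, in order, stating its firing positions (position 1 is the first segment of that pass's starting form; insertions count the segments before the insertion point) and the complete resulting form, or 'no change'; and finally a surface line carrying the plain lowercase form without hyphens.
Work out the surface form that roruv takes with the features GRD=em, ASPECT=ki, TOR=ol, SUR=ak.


underlying: g-roruv-o-pi-u
1. o -> e, u -> i / F C0 _: fires at position(s) 10: groruvopii
2. 0 -> a / C _ C: inserts after position(s) 1: garoruvopii
surface: garoruvopii


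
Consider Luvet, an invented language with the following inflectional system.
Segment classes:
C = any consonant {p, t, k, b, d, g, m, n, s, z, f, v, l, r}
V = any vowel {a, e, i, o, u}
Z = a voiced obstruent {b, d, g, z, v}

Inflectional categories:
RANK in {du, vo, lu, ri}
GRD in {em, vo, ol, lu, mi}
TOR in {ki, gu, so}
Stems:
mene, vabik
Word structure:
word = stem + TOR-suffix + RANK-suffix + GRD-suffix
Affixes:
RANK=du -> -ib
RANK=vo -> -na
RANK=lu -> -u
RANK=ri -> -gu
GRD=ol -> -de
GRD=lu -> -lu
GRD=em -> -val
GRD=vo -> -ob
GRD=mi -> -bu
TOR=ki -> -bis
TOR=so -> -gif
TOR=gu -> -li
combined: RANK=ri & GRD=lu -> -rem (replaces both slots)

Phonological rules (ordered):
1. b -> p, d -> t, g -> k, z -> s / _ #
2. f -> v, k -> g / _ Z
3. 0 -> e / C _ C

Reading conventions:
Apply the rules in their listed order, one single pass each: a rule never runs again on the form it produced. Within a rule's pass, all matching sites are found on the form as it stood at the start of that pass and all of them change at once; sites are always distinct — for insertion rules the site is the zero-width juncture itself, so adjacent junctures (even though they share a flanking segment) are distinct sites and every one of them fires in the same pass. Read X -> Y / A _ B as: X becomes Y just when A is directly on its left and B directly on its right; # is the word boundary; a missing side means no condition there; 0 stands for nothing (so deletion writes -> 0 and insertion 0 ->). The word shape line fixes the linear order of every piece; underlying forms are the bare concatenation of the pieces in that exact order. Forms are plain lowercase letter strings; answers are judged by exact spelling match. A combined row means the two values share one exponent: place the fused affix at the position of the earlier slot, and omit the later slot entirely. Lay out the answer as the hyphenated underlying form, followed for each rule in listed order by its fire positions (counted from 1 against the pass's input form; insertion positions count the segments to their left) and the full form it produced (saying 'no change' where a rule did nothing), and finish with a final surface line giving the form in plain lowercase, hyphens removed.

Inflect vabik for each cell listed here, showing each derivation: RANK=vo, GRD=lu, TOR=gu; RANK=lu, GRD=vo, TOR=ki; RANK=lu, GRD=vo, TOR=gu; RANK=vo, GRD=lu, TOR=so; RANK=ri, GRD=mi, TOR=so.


cell RANK=vo, GRD=lu, TOR=gu:
underlying: vabik-li-na-lu
1. b -> p, d -> t, g -> k, z -> s / _ #: no change
2. f -> v, k -> g / _ Z: no change
3. 0 -> e / C _ C: inserts after position(s) 5: vabikelinalu
surface: vabikelinalu

cell RANK=lu, GRD=vo, TOR=ki:
underlying: vabik-bis-u-ob
1. b -> p, d -> t, g -> k, z -> s / _ #: fires at position(s) 11: vabikbisuop
2. f -> v, k -> g / _ Z: fires at position(s) 5: vabigbisuop
3. 0 -> e / C _ C: inserts after position(s) 5: vabigebisuop
surface: vabigebisuop

cell RANK=lu, GRD=vo, TOR=gu:
underlying: vabik-li-u-ob
1. b -> p, d -> t, g -> k, z -> s / _ #: fires at position(s) 10: vabikliuop
2. f -> v, k -> g / _ Z: no change
3. 0 -> e / C _ C: inserts after position(s) 5: vabikeliuop
surface: vabikeliuop

cell RANK=vo, GRD=lu, TOR=so:
underlying: vabik-gif-na-lu
1. b -> p, d -> t, g -> k, z -> s / _ #: no change
2. f -> v, k -> g / _ Z: fires at position(s) 5: vabiggifnalu
3. 0 -> e / C _ C: inserts after position(s) 5, 8: vabigegifenalu
surface: vabigegifenalu

cell RANK=ri, GRD=mi, TOR=so:
underlying: vabik-gif-gu-bu
1. b -> p, d -> t, g -> k, z -> s / _ #: no change
2. f -> v, k -> g / _ Z: fires at position(s) 5, 8: vabiggivgubu
3. 0 -> e / C _ C: inserts after position(s) 5, 8: vabigegivegubu
surface: vabigegivegubu


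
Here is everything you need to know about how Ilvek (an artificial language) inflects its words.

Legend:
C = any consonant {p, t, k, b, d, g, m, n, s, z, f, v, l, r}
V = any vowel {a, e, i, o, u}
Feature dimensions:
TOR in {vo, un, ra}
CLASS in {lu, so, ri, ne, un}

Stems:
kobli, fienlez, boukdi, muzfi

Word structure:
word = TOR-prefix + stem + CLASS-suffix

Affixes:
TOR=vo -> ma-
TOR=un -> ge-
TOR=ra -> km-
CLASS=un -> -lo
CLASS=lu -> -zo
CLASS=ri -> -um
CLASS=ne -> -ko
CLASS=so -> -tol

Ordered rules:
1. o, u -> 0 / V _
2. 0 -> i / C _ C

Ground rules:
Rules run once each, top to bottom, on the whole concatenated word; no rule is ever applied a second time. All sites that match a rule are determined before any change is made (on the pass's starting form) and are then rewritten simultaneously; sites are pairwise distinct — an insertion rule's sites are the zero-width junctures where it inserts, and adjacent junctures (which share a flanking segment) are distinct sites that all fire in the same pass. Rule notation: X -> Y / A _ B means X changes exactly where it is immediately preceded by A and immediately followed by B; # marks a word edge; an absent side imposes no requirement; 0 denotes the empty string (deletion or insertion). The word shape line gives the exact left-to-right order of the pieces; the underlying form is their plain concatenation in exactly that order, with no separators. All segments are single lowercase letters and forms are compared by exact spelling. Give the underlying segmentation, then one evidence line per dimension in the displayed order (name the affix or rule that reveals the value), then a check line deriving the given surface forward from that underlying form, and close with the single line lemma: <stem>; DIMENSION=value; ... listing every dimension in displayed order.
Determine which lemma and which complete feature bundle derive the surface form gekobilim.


underlying: ge-kobli-um
TOR=un - signalled by the affix ge-
CLASS=ri - signalled by the affix -um
check: gekoblium -> gekoblim -> gekobilim
lemma: kobli; TOR=un; CLASS=ri


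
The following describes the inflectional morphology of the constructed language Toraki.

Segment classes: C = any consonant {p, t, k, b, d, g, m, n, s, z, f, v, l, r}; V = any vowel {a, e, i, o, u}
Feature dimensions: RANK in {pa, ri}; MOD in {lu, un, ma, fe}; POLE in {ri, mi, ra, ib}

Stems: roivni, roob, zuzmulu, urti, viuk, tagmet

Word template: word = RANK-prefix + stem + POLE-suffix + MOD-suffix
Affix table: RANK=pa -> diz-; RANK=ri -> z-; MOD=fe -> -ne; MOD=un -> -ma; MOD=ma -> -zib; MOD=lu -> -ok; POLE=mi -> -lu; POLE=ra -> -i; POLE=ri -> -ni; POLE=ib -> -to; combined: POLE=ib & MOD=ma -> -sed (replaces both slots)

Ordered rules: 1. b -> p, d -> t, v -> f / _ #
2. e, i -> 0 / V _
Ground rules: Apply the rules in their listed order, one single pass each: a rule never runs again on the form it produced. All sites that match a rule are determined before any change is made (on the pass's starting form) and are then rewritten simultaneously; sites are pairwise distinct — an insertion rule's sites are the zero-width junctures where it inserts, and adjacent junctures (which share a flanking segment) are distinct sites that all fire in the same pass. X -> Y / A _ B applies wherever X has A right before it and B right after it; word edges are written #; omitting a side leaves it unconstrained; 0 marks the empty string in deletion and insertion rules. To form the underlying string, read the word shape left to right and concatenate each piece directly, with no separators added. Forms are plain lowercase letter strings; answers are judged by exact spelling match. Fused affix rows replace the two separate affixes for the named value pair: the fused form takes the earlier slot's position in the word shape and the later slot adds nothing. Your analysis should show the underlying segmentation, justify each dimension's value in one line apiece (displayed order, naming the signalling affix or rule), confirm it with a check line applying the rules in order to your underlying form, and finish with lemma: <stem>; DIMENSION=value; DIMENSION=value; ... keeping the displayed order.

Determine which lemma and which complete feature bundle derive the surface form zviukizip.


underlying: z-viuk-i-zib
RANK=ri - signalled by the affix z-
MOD=ma - signalled by the affix -zib
POLE=ra - signalled by the affix -i
check: zviukizib -> zviukizip -> zviukizip
lemma: viuk; RANK=ri; MOD=ma; POLE=ra


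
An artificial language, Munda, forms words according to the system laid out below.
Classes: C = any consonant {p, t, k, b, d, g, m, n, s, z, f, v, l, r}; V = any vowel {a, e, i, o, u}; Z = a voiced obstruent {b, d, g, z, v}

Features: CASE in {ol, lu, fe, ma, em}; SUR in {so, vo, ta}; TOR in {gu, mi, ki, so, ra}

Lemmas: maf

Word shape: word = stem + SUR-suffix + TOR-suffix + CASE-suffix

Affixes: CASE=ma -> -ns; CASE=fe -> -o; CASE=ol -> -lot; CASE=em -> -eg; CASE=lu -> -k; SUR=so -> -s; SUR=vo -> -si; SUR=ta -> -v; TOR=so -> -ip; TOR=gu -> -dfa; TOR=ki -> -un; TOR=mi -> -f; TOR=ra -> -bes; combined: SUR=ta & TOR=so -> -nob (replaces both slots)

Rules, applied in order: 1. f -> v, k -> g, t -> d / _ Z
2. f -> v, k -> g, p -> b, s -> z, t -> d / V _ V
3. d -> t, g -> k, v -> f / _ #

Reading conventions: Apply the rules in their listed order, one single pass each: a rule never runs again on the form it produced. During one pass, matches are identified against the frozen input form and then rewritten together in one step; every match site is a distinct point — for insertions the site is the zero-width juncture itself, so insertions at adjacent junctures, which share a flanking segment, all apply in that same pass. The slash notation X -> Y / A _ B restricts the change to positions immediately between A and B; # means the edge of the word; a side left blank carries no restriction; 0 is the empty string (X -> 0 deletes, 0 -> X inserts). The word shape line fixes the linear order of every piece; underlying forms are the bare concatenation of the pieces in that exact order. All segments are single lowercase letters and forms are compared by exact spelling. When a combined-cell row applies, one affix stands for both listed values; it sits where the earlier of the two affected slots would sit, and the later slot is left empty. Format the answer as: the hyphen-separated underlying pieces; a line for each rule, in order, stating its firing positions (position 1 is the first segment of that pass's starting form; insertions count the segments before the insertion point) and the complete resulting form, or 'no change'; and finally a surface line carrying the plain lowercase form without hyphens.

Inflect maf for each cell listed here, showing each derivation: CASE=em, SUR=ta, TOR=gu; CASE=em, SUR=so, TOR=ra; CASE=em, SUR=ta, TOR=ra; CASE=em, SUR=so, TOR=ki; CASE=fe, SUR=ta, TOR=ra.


cell CASE=em, SUR=ta, TOR=gu:
underlying: maf-v-dfa-eg
1. f -> v, k -> g, t -> d / _ Z: fires at position(s) 3: mavvdfaeg
2. f -> v, k -> g, p -> b, s -> z, t -> d / V _ V: no change
3. d -> t, g -> k, v -> f / _ #: fires at position(s) 9: mavvdfaek
surface: mavvdfaek

cell CASE=em, SUR=so, TOR=ra:
underlying: maf-s-bes-eg
1. f -> v, k -> g, t -> d / _ Z: no change
2. f -> v, k -> g, p -> b, s -> z, t -> d / V _ V: fires at position(s) 7: mafsbezeg
3. d -> t, g -> k, v -> f / _ #: fires at position(s) 9: mafsbezek
surface: mafsbezek

cell CASE=em, SUR=ta, TOR=ra:
underlying: maf-v-bes-eg
1. f -> v, k -> g, t -> d / _ Z: fires at position(s) 3: mavvbeseg
2. f -> v, k -> g, p -> b, s -> z, t -> d / V _ V: fires at position(s) 7: mavvbezeg
3. d -> t, g -> k, v -> f / _ #: fires at position(s) 9: mavvbezek
surface: mavvbezek

cell CASE=em, SUR=so, TOR=ki:
underlying: maf-s-un-eg
1. f -> v, k -> g, t -> d / _ Z: no change
2. f -> v, k -> g, p -> b, s -> z, t -> d / V _ V: no change
3. d -> t, g -> k, v -> f / _ #: fires at position(s) 8: mafsunek
surface: mafsunek

cell CASE=fe, SUR=ta, TOR=ra:
underlying: maf-v-bes-o
1. f -> v, k -> g, t -> d / _ Z: fires at position(s) 3: mavvbeso
2. f -> v, k -> g, p -> b, s -> z, t -> d / V _ V: fires at position(s) 7: mavvbezo
3. d -> t, g -> k, v -> f / _ #: no change
surface: mavvbezo


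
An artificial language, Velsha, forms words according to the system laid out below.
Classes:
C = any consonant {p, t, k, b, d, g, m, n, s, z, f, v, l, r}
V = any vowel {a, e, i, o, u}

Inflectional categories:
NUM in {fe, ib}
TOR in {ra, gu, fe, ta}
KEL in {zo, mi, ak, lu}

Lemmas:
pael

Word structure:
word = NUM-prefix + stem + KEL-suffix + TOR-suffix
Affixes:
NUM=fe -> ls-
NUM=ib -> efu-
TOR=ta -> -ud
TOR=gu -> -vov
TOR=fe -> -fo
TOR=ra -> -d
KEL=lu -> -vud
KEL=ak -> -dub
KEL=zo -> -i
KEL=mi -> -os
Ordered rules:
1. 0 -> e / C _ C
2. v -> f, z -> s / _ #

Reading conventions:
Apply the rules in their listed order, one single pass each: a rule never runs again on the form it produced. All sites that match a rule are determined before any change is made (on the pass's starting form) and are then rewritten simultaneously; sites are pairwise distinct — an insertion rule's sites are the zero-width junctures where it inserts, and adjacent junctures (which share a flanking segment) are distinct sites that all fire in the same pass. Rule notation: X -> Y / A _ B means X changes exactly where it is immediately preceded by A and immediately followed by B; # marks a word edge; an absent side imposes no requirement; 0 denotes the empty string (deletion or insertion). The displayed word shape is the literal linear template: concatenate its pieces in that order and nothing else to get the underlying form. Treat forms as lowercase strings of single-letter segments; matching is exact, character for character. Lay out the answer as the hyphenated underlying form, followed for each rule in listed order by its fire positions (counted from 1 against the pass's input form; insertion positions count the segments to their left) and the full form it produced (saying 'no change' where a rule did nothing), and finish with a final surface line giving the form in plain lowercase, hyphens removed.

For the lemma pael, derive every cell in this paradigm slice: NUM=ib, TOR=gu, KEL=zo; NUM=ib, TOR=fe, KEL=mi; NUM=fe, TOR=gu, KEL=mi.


cell NUM=ib, TOR=gu, KEL=zo:
underlying: efu-pael-i-vov
1. 0 -> e / C _ C: no change
2. v -> f, z -> s / _ #: fires at position(s) 11: efupaelivof
surface: efupaelivof

cell NUM=ib, TOR=fe, KEL=mi:
underlying: efu-pael-os-fo
1. 0 -> e / C _ C: inserts after position(s) 9: efupaelosefo
2. v -> f, z -> s / _ #: no change
surface: efupaelosefo

cell NUM=fe, TOR=gu, KEL=mi:
underlying: ls-pael-os-vov
1. 0 -> e / C _ C: inserts after position(s) 1, 2, 8: lesepaelosevov
2. v -> f, z -> s / _ #: fires at position(s) 14: lesepaelosevof
surface: lesepaelosevof


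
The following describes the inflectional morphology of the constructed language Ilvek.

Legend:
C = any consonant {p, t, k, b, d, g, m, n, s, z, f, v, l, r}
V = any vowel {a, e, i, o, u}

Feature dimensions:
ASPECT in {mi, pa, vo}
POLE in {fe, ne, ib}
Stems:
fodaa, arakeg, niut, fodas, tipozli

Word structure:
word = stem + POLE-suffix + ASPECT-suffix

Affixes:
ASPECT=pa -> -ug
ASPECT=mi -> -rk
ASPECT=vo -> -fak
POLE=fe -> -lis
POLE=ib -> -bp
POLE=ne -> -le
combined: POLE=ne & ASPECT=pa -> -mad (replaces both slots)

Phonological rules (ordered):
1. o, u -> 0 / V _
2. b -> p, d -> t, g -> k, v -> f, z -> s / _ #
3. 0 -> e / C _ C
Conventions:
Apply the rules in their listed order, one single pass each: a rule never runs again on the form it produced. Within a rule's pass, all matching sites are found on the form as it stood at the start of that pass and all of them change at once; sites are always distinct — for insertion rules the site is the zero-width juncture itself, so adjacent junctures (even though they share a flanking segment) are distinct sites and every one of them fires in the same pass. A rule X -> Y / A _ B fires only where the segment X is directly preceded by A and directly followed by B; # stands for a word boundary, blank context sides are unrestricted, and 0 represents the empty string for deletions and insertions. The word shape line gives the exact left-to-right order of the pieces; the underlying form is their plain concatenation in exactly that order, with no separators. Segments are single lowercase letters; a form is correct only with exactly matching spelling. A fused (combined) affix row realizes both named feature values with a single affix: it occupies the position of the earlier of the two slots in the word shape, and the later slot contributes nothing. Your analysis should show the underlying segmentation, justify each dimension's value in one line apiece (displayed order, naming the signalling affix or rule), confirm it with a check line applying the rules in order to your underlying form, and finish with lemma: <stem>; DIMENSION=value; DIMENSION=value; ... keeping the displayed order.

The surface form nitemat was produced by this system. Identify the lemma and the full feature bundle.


underlying: niut-mad
ASPECT=pa - signalled by the combined affix row
POLE=ne - signalled by the combined affix row
check: niutmad -> nitmad -> nitmat -> nitemat
lemma: niut; ASPECT=pa; POLE=ne


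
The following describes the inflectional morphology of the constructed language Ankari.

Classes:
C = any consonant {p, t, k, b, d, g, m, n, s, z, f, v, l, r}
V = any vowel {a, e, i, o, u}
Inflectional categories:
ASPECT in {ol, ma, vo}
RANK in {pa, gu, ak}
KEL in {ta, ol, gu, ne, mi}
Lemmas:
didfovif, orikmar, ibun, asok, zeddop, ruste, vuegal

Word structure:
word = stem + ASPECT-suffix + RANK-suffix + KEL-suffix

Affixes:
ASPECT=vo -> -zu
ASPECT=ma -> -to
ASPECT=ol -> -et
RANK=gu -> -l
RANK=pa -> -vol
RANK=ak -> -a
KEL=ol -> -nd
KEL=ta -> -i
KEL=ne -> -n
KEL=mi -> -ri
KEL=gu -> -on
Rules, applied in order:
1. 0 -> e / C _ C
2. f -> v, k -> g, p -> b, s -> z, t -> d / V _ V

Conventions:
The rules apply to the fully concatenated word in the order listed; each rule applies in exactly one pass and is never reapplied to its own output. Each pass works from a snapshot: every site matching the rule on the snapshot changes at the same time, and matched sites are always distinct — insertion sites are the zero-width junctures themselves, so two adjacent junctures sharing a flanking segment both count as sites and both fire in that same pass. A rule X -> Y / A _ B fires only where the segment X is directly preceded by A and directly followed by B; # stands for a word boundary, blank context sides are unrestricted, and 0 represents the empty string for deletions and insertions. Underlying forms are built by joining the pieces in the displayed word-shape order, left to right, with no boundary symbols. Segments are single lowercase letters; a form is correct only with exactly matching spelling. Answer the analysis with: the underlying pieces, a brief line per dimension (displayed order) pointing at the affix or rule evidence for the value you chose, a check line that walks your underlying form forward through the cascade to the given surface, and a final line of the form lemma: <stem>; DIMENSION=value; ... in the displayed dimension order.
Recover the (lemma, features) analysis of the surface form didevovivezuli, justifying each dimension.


underlying: didfovif-zu-l-i
ASPECT=vo - signalled by the affix -zu
RANK=gu - signalled by the affix -l
KEL=ta - signalled by the affix -i
check: didfovifzuli -> didefovifezuli -> didevovivezuli
lemma: didfovif; ASPECT=vo; RANK=gu; KEL=ta


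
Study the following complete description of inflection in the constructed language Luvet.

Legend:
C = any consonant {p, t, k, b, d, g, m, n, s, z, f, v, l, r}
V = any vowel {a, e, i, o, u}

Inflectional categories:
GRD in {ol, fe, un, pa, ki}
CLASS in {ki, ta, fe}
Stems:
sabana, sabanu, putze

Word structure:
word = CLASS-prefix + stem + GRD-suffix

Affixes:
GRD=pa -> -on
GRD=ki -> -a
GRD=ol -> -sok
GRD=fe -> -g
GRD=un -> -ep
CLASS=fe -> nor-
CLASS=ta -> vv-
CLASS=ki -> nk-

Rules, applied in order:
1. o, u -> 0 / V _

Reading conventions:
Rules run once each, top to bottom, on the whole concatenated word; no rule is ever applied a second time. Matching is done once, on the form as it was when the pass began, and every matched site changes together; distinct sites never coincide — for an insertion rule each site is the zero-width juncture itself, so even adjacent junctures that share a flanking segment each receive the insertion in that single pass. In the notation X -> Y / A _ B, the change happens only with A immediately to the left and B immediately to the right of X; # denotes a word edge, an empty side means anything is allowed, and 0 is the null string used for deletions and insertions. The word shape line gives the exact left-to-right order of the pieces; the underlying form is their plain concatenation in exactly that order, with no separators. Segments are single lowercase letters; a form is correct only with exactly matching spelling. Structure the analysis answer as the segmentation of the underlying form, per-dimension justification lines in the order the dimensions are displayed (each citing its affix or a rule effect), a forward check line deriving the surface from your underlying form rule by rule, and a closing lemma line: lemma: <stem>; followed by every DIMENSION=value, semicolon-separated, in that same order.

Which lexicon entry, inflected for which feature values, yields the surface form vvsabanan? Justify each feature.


underlying: vv-sabana-on
GRD=pa - signalled by the affix -on
CLASS=ta - signalled by the affix vv-
check: vvsabanaon -> vvsabanan
lemma: sabana; GRD=pa; CLASS=ta


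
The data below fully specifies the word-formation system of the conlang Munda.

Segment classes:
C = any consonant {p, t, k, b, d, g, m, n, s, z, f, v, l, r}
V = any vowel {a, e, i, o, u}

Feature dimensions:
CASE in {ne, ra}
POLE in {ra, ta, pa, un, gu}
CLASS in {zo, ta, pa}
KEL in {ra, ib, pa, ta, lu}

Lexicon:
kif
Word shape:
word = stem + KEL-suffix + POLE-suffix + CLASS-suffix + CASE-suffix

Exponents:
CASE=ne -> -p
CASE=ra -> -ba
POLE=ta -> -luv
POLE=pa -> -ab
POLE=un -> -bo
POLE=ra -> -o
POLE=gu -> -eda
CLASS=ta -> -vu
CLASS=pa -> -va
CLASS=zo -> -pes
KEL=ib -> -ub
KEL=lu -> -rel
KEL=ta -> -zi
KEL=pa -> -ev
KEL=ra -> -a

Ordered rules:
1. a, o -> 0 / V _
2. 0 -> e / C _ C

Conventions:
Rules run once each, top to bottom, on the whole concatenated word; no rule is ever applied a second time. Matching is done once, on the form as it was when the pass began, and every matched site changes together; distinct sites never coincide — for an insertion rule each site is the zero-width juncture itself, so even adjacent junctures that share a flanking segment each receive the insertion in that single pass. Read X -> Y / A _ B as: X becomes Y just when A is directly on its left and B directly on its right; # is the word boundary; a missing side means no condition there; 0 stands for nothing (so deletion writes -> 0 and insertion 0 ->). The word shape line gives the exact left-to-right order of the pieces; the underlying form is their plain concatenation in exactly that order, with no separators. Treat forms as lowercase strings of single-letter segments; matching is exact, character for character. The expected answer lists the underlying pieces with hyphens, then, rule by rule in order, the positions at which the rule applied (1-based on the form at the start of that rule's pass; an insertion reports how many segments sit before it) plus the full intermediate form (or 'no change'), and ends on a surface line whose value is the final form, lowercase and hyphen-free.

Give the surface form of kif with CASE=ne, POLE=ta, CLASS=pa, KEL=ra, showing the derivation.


underlying: kif-a-luv-va-p
1. a, o -> 0 / V _: no change
2. 0 -> e / C _ C: inserts after position(s) 7: kifaluvevap
surface: kifaluvevap


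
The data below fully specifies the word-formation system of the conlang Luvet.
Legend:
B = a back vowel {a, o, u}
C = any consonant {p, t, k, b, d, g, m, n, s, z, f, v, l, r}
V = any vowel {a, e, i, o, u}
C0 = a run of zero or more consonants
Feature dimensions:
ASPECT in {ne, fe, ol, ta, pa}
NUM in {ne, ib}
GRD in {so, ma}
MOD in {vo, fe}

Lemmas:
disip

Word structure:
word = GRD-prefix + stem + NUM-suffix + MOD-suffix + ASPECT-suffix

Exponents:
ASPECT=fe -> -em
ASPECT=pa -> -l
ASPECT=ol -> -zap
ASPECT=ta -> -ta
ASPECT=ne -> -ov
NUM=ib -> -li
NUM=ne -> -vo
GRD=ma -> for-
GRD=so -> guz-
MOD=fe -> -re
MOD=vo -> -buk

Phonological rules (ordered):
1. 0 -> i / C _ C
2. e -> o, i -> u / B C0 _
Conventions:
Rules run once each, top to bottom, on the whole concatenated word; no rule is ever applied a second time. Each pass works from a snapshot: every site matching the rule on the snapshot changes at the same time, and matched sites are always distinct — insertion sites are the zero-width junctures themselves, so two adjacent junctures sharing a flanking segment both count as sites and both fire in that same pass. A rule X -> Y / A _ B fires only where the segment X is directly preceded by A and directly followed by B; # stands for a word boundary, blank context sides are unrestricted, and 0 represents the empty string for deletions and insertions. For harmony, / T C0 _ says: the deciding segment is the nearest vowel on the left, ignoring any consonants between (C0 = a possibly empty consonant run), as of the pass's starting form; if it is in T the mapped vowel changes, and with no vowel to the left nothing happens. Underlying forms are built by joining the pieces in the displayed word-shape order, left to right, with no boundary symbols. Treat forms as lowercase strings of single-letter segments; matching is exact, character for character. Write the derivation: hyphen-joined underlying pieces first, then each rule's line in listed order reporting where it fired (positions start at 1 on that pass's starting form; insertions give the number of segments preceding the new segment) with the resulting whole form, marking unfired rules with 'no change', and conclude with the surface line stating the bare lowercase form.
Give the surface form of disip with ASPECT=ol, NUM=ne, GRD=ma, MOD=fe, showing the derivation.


underlying: for-disip-vo-re-zap
1. 0 -> i / C _ C: inserts after position(s) 3, 8: foridisipivorezap
2. e -> o, i -> u / B C0 _: fires at position(s) 4, 14: forudisipivorozap
surface: forudisipivorozap


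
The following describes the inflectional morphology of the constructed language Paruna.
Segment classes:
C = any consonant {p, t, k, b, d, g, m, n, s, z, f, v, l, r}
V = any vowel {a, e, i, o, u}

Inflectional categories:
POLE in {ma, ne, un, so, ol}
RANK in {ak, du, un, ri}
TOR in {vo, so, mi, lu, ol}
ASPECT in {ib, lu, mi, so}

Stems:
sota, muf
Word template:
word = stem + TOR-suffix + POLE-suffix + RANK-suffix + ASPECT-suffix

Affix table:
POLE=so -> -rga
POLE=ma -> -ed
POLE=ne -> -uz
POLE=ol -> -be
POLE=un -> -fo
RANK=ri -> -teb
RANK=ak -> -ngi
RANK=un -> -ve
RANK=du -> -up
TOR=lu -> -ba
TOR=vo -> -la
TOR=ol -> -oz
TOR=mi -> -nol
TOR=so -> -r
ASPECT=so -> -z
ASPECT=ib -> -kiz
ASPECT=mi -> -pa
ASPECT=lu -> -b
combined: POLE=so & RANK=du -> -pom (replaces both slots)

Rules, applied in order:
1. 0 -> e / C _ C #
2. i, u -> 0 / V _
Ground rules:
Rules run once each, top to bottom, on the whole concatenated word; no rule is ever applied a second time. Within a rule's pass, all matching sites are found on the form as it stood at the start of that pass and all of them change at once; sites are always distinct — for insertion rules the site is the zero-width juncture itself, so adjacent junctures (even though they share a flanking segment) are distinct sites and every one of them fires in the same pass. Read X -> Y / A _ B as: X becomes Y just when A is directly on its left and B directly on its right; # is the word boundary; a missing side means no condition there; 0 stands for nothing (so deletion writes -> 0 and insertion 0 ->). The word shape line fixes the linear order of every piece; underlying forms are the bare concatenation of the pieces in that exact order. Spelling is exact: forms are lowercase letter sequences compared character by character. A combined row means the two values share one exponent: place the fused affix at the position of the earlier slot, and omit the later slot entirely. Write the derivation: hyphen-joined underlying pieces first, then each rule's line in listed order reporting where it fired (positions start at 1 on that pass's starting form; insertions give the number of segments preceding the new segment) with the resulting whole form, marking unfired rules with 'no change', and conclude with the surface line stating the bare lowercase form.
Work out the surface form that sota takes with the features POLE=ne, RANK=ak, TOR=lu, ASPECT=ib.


underlying: sota-ba-uz-ngi-kiz
1. 0 -> e / C _ C #: no change
2. i, u -> 0 / V _: fires at position(s) 7: sotabazngikiz
surface: sotabazngikiz


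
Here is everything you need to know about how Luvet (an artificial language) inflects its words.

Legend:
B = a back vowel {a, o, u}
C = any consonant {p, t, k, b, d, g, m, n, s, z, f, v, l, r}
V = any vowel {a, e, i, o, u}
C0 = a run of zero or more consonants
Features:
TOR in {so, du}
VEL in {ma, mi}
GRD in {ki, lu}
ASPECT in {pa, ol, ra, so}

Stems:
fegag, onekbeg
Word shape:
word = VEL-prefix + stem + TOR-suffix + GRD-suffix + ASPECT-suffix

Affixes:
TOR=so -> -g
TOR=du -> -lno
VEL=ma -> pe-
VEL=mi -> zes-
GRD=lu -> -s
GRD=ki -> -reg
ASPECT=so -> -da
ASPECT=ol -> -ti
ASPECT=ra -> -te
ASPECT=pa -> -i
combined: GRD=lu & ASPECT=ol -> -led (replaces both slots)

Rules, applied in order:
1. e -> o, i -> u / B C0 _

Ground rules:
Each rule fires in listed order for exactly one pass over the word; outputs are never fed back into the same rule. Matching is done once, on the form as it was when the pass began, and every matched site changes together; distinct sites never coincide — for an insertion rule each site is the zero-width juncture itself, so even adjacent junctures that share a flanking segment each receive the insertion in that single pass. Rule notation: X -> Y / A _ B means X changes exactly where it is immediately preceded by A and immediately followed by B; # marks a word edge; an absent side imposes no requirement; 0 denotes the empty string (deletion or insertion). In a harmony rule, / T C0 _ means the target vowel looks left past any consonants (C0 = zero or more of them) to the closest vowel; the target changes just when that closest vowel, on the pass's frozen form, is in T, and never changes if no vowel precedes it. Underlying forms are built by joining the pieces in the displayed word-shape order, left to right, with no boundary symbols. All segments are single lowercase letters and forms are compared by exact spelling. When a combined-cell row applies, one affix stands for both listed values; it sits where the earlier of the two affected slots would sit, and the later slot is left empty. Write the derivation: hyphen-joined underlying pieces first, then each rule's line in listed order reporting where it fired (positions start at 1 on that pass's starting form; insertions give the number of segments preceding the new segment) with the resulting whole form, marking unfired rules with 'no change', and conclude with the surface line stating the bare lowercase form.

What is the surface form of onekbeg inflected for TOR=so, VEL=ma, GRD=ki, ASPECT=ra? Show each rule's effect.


underlying: pe-onekbeg-g-reg-te
1. e -> o, i -> u / B C0 _: fires at position(s) 5: peonokbeggregte
surface: peonokbeggregte
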